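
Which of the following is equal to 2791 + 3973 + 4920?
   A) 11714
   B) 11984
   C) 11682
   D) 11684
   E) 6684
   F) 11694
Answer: D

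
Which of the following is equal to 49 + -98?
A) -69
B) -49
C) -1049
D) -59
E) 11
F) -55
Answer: B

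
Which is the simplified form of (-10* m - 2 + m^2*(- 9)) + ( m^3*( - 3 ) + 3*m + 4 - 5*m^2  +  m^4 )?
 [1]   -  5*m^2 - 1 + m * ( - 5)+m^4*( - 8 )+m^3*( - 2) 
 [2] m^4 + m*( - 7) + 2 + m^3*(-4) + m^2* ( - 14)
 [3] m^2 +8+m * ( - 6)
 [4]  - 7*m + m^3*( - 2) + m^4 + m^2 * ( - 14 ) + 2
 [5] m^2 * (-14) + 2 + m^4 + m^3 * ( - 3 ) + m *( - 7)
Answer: 5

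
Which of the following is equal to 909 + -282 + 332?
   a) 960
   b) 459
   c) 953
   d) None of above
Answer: d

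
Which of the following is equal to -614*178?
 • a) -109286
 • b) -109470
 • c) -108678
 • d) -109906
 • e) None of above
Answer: e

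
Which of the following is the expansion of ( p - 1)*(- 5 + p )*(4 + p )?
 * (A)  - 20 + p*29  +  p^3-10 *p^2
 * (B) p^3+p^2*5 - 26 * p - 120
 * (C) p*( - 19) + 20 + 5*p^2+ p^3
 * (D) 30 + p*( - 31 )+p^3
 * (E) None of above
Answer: E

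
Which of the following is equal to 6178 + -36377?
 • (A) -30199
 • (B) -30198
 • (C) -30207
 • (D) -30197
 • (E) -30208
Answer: A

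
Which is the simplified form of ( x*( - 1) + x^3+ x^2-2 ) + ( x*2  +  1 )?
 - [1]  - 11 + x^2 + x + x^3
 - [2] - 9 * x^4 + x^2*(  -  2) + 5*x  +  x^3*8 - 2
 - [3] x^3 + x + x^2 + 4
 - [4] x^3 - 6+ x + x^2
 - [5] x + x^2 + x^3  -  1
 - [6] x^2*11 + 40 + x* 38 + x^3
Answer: 5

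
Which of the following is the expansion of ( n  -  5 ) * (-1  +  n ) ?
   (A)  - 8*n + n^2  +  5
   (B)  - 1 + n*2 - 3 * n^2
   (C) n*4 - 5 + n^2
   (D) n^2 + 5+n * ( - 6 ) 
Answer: D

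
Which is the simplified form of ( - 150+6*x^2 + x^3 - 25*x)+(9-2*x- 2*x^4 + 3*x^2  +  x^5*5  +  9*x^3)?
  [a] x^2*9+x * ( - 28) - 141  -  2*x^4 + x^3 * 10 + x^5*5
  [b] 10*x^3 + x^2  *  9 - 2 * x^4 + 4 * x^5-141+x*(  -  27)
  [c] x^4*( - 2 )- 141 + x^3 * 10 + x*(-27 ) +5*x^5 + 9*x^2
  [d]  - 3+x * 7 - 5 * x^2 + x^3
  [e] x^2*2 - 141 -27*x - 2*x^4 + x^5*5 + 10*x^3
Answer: c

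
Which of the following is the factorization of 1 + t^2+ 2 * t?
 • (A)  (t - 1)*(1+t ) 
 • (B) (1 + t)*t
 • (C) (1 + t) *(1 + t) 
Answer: C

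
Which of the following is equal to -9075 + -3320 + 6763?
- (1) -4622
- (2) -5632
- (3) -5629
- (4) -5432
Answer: 2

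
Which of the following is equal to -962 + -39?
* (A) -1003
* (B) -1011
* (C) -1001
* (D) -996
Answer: C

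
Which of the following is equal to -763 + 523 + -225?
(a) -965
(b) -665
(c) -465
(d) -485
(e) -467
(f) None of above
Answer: c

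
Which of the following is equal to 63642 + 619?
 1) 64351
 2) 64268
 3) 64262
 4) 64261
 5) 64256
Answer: 4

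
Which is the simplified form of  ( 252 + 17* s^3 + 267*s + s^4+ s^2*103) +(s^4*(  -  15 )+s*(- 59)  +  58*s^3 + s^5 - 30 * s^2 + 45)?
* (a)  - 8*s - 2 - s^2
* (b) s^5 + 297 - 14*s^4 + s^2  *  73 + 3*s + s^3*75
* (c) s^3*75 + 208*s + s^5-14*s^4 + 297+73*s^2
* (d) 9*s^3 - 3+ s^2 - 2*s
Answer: c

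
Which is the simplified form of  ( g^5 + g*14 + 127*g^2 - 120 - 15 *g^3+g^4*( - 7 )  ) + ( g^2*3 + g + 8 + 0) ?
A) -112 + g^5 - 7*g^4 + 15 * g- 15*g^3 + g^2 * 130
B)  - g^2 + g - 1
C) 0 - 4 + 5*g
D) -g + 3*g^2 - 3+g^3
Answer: A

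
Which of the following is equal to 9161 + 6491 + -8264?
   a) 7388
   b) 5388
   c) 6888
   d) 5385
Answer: a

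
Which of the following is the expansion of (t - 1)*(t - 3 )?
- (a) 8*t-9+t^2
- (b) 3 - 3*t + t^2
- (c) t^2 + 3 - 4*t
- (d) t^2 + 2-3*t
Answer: c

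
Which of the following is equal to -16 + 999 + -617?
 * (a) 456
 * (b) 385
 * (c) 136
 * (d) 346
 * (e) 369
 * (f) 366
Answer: f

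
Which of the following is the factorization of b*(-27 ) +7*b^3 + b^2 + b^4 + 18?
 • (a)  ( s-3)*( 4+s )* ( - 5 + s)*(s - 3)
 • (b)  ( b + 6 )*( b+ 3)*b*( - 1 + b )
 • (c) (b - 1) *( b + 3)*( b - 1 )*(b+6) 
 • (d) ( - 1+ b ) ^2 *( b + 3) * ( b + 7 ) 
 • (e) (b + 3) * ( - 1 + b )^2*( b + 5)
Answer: c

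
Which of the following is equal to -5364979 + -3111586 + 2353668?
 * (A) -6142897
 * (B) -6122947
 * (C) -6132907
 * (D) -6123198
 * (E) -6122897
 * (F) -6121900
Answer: E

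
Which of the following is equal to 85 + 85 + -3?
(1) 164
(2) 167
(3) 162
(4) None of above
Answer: 2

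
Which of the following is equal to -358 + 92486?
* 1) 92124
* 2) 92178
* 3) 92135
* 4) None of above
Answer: 4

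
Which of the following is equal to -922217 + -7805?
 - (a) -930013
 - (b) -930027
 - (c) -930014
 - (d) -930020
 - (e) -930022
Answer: e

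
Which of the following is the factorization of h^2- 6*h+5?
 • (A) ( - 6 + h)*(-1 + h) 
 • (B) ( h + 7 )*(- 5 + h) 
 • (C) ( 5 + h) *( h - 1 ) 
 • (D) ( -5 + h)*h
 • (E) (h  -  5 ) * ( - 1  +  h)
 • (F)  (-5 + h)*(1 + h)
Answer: E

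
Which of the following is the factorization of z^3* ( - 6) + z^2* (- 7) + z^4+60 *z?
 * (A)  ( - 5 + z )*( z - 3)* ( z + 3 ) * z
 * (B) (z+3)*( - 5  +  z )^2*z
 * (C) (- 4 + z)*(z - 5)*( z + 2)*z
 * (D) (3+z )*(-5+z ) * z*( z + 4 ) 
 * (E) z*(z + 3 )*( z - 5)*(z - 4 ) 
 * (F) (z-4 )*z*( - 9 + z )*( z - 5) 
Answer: E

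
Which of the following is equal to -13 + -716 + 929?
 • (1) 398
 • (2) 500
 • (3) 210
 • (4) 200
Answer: 4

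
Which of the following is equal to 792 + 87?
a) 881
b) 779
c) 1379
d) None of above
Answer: d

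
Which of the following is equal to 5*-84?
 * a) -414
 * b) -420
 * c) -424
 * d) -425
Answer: b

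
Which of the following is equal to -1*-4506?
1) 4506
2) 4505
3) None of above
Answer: 1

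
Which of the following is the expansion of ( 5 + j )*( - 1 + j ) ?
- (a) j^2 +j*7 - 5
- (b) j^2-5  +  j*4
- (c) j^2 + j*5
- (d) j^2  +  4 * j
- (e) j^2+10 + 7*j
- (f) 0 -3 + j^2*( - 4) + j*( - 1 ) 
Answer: b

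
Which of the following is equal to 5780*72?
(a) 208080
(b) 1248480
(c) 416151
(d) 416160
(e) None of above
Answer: d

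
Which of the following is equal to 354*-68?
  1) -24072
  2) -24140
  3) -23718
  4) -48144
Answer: 1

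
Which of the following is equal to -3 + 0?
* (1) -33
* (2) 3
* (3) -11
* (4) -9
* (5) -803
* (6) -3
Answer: 6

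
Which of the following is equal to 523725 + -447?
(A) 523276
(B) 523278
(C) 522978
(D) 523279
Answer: B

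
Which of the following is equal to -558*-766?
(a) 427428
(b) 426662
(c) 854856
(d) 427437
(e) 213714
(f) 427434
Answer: a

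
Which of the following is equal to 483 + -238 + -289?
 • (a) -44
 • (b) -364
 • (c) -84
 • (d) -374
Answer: a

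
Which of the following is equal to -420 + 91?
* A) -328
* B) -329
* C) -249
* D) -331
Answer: B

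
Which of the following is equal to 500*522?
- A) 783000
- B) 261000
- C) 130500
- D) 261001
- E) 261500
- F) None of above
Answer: B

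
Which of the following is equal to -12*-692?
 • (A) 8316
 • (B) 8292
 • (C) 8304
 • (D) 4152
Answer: C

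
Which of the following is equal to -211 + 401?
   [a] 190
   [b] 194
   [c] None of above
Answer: a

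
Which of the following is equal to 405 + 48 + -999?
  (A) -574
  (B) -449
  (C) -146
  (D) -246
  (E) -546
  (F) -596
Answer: E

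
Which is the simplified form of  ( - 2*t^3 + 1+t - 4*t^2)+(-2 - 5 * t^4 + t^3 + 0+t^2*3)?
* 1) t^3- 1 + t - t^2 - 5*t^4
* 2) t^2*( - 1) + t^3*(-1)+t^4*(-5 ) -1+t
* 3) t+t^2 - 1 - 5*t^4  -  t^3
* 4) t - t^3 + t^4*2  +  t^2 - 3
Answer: 2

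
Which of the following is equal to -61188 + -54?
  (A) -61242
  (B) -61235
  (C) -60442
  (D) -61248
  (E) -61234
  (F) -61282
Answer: A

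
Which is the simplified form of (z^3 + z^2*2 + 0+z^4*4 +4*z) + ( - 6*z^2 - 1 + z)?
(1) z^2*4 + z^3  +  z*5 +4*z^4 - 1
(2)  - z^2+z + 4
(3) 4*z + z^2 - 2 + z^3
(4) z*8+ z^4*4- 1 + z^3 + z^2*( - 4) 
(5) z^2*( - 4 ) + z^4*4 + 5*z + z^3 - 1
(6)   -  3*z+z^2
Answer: 5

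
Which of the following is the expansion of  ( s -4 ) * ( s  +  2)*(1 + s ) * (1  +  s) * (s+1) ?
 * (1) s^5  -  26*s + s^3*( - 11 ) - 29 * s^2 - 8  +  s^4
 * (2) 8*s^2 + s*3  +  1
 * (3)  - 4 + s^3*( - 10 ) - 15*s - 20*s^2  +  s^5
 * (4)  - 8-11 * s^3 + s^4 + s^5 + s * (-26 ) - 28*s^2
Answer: 1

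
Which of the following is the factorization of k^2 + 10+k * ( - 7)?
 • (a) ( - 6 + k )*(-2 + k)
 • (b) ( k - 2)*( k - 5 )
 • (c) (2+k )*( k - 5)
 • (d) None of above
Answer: b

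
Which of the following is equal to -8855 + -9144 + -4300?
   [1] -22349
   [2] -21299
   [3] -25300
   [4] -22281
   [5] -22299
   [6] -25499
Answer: 5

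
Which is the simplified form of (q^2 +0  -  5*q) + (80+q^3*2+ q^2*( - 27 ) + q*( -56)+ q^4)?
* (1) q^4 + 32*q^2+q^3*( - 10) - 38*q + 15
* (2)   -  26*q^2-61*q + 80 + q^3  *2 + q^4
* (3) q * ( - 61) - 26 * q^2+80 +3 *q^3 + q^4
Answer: 2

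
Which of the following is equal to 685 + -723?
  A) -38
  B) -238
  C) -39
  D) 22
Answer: A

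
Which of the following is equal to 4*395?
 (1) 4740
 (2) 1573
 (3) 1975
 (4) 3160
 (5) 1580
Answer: 5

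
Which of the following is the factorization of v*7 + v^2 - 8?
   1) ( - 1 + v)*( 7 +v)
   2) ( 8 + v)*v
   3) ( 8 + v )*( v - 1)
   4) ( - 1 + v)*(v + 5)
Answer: 3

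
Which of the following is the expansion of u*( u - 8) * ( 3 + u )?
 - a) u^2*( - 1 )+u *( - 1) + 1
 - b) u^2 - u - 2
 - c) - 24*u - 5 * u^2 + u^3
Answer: c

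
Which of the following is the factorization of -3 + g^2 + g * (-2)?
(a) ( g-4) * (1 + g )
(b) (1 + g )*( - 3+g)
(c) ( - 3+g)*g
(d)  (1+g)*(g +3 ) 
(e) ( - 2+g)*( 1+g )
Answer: b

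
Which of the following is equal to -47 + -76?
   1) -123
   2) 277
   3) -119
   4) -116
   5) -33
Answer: 1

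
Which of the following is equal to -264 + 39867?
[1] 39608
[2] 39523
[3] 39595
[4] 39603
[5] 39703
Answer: 4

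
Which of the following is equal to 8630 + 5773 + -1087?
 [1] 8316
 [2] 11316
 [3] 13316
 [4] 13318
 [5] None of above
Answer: 3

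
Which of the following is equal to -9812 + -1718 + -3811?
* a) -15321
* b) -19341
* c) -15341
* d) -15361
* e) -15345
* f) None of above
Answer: c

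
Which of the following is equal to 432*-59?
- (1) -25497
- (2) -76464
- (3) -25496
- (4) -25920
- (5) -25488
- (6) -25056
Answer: 5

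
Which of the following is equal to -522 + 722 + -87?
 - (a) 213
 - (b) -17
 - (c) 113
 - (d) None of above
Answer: c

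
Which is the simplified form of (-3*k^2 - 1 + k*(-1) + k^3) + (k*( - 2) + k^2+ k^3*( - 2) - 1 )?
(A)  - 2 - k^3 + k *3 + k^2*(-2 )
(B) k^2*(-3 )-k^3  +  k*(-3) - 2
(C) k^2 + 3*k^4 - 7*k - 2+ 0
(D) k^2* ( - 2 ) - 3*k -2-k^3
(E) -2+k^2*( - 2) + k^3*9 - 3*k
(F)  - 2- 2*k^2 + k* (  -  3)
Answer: D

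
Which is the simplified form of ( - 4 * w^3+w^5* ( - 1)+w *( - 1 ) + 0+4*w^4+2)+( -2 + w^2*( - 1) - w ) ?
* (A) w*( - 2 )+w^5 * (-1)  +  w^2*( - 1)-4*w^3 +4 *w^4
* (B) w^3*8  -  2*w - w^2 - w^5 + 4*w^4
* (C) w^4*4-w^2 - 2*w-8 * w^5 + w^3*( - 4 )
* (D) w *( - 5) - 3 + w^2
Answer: A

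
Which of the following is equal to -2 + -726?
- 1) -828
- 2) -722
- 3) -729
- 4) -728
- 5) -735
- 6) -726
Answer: 4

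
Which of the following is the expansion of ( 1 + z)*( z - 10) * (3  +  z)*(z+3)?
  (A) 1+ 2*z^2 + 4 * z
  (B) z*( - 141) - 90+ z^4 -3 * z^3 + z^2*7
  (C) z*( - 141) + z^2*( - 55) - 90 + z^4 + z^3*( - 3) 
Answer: C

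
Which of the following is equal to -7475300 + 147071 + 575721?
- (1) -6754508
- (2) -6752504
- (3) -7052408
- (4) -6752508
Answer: 4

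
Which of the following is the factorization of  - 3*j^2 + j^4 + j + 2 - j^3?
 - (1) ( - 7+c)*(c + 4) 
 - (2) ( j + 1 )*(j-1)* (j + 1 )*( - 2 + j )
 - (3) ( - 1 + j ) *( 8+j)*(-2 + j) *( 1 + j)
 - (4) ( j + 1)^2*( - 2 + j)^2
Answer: 2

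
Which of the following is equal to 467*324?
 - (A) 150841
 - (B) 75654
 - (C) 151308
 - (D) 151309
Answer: C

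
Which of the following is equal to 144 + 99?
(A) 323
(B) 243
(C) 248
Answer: B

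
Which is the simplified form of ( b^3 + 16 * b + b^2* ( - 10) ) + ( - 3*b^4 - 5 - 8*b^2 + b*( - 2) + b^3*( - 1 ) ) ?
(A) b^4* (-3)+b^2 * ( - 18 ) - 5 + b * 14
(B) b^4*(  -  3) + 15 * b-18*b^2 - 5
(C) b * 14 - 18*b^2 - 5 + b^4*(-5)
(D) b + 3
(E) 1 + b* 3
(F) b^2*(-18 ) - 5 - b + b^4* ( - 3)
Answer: A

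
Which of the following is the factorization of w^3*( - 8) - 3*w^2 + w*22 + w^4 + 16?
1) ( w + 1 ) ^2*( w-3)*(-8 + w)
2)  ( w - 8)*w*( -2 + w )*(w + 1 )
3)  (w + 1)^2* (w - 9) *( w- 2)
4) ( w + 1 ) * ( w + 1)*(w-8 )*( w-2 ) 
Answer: 4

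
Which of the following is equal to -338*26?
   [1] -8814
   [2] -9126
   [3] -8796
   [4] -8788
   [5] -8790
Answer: 4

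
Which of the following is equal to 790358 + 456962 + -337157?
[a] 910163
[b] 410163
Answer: a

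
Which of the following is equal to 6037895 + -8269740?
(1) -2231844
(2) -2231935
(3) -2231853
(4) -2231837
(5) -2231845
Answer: 5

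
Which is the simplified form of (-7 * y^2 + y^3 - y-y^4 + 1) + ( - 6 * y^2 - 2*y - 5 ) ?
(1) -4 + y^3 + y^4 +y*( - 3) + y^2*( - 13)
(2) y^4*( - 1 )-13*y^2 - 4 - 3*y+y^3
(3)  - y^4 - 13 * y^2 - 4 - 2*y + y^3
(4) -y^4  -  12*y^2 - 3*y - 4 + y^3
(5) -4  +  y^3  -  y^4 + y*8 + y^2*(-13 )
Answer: 2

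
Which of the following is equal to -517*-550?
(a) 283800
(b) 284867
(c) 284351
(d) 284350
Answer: d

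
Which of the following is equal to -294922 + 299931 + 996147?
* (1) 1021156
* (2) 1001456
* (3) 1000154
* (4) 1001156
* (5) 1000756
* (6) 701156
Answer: 4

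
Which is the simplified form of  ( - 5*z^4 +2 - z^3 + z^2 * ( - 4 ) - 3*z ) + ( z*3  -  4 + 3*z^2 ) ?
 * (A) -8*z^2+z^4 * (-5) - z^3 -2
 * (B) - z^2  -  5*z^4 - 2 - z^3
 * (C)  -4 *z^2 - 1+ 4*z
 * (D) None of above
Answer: B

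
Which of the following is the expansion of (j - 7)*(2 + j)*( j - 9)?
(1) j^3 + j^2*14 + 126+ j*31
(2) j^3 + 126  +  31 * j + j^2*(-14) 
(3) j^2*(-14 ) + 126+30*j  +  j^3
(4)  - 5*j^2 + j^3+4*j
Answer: 2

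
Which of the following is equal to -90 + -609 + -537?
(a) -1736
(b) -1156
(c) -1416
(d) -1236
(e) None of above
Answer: d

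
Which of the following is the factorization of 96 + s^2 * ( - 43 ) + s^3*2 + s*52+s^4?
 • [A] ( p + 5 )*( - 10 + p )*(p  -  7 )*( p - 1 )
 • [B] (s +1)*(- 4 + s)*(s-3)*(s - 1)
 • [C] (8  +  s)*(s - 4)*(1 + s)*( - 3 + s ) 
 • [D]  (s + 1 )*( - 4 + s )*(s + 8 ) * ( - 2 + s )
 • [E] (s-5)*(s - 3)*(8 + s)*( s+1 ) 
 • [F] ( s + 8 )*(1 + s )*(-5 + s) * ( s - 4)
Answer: C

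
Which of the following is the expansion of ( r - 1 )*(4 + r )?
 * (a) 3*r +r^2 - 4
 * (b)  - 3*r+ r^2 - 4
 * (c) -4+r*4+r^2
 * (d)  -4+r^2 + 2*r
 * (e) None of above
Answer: a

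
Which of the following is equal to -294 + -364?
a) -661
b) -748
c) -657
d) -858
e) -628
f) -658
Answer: f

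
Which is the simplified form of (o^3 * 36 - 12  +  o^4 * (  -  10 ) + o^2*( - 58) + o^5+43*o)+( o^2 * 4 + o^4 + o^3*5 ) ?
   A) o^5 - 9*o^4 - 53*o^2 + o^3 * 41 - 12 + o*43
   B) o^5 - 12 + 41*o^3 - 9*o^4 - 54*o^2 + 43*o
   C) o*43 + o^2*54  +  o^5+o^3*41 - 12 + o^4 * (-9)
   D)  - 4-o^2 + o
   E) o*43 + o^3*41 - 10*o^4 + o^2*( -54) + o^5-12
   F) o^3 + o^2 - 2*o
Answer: B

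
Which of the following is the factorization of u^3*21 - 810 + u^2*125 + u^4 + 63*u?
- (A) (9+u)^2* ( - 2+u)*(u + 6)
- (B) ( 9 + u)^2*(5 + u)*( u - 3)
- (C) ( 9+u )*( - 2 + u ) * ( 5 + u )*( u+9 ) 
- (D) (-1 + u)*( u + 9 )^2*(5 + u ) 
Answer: C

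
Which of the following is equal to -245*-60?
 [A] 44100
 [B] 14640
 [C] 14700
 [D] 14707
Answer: C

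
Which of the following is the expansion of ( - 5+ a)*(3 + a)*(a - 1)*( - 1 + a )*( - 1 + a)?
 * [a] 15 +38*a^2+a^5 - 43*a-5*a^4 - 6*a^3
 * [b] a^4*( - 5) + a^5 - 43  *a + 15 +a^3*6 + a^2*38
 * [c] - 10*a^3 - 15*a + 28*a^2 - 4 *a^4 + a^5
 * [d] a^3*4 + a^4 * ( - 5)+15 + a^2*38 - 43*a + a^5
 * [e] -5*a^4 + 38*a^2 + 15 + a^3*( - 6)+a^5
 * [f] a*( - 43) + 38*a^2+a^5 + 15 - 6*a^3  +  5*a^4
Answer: a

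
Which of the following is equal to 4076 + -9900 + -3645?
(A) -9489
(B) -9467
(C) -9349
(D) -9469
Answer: D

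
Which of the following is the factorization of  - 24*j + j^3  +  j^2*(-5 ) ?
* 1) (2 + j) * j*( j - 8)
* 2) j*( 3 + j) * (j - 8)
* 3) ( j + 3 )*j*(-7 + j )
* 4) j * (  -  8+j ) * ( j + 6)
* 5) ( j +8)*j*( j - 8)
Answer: 2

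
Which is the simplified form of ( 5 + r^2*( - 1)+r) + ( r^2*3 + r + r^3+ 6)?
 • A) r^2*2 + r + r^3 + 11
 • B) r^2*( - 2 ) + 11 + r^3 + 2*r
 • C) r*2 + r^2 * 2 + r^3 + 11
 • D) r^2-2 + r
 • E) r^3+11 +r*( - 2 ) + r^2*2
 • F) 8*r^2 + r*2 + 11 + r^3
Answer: C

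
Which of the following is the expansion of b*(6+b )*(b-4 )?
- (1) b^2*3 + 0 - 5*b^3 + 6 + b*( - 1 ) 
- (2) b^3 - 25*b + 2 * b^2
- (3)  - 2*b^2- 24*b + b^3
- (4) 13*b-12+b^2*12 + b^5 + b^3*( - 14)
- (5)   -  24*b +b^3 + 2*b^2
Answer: 5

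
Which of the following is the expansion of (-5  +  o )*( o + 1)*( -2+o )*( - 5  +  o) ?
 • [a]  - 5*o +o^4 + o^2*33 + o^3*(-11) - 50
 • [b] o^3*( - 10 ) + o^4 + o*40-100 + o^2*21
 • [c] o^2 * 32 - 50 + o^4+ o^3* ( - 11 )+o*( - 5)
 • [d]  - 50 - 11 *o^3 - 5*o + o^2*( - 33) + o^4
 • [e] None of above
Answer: a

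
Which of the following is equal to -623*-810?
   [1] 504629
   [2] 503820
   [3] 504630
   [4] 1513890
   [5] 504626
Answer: 3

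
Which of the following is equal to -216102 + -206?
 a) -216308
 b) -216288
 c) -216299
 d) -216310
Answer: a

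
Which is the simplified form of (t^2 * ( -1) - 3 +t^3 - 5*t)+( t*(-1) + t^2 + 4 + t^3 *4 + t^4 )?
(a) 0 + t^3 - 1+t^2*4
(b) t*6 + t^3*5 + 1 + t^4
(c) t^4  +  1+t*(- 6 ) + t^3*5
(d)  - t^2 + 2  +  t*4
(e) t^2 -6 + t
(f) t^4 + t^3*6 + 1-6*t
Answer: c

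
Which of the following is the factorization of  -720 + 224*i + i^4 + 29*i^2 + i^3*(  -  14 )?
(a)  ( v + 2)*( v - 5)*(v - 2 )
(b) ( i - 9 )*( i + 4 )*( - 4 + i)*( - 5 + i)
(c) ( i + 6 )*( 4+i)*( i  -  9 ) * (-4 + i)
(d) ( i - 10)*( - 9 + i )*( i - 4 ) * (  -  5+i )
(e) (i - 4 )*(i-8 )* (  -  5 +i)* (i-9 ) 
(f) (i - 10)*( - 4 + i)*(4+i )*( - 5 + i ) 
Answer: b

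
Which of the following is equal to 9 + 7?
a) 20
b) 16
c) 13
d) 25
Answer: b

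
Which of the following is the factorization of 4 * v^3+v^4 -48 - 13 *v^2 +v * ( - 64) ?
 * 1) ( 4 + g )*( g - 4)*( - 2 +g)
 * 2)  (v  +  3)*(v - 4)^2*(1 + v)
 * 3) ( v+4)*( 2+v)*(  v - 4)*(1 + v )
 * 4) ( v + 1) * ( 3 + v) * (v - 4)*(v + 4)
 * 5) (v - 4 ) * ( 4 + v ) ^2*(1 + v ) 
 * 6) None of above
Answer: 4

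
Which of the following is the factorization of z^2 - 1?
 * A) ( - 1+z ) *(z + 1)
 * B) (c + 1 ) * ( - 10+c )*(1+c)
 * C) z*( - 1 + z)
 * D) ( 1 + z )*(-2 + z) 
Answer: A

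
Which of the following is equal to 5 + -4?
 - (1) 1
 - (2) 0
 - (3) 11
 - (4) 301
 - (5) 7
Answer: 1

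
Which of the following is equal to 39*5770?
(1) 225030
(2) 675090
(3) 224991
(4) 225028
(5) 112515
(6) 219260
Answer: 1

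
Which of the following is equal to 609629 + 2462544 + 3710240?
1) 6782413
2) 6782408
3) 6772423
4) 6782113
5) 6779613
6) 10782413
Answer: 1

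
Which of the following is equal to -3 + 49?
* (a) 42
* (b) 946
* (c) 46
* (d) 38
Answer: c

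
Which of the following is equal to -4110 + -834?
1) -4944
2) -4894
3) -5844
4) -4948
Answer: 1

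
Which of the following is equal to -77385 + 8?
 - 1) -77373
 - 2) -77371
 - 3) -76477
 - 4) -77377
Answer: 4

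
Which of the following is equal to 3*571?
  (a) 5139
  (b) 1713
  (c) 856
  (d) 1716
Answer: b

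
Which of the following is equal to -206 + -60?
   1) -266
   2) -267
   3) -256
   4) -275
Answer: 1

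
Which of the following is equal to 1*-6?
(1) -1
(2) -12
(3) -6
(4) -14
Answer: 3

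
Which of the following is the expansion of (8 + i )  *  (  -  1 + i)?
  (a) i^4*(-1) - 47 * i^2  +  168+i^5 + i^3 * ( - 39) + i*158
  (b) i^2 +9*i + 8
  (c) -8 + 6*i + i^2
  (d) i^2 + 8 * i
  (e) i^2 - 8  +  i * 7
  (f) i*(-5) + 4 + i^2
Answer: e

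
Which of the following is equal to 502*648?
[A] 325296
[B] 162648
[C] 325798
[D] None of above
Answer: A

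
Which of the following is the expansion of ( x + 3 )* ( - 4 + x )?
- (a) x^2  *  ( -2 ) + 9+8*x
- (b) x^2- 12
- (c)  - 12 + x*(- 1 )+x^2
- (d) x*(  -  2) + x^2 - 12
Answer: c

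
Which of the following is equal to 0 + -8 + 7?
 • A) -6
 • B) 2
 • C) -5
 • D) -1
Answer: D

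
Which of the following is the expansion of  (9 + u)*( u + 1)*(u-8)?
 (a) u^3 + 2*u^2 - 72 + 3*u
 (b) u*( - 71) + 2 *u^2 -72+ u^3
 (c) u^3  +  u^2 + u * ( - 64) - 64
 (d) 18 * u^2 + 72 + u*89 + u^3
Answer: b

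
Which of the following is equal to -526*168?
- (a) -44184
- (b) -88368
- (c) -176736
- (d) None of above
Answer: b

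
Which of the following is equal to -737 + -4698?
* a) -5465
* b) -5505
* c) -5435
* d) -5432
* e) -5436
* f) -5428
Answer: c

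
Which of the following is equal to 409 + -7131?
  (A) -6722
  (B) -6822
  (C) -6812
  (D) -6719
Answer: A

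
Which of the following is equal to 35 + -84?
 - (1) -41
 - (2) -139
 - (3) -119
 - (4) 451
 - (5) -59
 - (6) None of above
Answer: 6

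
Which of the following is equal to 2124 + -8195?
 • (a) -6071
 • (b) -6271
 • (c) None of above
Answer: a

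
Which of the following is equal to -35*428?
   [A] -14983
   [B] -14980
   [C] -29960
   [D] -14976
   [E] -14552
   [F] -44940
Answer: B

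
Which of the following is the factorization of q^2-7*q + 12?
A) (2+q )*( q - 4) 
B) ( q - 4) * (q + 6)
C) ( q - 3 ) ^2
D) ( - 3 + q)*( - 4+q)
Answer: D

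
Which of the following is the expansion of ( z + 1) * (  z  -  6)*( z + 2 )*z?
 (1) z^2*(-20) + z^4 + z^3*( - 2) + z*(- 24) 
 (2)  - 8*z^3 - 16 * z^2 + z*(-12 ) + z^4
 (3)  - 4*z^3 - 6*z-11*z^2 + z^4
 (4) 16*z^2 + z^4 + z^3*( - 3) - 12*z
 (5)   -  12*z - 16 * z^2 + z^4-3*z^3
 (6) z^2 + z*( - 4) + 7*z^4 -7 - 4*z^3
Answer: 5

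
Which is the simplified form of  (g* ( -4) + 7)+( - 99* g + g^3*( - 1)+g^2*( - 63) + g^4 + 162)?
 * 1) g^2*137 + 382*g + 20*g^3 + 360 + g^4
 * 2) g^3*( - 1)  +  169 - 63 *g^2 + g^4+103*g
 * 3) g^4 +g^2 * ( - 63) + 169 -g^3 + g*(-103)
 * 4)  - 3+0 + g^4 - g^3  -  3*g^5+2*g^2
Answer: 3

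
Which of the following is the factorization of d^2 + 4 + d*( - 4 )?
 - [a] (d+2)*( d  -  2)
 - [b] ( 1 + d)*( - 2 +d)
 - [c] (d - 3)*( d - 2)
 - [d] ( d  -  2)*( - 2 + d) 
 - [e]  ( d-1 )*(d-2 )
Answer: d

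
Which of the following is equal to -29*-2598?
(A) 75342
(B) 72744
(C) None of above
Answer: A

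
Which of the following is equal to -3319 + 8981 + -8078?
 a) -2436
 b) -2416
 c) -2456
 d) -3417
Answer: b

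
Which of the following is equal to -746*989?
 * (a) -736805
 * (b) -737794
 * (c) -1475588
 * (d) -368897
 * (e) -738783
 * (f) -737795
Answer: b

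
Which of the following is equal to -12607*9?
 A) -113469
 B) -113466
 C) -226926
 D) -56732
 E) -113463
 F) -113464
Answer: E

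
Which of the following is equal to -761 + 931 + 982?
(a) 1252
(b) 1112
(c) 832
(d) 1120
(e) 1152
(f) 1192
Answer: e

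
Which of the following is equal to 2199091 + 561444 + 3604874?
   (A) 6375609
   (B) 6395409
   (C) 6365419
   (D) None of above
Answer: D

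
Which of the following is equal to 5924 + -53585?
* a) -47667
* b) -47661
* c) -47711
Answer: b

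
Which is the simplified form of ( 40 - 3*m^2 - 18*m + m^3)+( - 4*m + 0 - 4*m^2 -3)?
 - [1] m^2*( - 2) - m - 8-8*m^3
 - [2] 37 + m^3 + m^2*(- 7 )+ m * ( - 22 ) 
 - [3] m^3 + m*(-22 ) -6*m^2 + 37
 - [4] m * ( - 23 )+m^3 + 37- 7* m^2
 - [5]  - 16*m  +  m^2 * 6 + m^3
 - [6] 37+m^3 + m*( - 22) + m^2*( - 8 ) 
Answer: 2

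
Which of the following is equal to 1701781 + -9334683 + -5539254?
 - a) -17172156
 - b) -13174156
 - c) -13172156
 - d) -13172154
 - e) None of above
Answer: c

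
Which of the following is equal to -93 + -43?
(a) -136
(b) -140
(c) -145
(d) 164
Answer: a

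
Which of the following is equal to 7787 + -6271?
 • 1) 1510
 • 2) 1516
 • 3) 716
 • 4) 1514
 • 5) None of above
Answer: 2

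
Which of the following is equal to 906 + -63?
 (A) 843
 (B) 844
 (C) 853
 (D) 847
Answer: A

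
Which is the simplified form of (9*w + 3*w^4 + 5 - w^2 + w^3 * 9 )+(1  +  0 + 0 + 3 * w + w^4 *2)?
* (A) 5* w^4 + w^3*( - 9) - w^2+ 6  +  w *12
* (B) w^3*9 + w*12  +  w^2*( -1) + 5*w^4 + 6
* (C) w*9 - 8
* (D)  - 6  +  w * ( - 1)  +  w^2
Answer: B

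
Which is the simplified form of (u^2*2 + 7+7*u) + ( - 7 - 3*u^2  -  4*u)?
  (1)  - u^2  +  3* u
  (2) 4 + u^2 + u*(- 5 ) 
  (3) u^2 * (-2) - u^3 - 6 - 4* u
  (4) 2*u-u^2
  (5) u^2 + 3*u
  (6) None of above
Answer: 1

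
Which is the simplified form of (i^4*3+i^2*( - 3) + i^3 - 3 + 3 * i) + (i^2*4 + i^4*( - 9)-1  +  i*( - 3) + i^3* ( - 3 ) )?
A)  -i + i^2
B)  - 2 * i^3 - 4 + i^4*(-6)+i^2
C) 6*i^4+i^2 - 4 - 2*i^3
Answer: B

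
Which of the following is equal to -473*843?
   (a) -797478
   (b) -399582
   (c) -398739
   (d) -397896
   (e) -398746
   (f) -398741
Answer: c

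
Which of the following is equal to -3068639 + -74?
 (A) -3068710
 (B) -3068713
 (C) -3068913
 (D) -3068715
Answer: B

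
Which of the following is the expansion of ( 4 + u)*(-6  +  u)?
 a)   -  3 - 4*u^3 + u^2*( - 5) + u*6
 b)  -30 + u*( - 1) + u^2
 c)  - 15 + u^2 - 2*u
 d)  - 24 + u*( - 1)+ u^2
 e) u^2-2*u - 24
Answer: e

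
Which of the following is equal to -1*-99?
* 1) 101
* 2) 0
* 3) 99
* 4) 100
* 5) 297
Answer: 3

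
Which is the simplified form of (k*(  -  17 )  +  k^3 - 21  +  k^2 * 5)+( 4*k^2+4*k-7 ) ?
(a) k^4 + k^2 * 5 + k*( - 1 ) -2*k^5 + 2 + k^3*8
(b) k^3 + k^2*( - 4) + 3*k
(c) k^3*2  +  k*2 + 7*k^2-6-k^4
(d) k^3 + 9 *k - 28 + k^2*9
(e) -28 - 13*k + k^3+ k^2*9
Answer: e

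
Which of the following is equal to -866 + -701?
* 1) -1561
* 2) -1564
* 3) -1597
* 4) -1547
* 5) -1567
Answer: 5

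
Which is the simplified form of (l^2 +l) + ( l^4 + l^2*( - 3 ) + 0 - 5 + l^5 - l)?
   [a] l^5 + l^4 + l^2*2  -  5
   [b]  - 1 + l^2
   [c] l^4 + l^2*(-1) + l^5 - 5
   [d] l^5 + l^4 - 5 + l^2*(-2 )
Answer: d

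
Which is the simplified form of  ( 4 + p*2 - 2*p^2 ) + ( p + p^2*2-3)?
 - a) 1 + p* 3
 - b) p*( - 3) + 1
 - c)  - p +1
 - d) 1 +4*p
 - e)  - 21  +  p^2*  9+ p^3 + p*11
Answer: a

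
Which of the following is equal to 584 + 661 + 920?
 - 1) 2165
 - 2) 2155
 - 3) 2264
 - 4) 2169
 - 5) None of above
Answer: 1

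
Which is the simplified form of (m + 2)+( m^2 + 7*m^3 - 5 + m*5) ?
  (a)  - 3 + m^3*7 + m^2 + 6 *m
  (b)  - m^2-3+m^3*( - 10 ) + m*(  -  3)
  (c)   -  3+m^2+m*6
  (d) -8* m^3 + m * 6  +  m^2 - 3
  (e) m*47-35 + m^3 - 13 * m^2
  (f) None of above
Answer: a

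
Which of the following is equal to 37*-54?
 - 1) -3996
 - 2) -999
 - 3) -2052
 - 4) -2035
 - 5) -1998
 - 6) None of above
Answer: 5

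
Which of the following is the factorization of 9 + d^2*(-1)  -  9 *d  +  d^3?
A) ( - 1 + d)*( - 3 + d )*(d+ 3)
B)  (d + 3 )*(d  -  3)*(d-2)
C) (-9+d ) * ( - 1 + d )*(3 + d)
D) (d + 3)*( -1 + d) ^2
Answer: A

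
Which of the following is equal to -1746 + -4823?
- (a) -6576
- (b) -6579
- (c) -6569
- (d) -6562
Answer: c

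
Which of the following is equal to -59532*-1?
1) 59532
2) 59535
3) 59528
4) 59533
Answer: 1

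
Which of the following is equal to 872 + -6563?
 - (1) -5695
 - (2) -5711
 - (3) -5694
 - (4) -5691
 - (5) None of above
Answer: 4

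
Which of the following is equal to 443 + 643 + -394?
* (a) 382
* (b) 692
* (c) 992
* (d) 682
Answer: b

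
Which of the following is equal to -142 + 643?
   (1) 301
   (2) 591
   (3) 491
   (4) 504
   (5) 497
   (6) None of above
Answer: 6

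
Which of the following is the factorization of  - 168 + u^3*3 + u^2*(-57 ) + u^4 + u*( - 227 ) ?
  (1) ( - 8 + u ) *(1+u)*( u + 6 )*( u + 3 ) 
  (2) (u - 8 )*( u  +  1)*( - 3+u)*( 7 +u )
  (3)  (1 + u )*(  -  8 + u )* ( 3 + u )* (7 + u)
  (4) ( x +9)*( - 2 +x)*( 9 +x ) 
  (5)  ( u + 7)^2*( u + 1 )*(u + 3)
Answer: 3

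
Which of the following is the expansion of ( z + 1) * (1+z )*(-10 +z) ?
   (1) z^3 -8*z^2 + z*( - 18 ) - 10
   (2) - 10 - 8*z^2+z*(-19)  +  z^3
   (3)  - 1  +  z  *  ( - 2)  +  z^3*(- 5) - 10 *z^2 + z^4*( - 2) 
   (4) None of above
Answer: 2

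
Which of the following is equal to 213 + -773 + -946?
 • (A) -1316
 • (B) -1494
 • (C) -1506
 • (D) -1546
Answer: C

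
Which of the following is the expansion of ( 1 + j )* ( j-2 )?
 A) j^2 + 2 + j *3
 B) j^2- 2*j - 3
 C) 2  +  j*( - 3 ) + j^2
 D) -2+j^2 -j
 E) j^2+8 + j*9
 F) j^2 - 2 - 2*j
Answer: D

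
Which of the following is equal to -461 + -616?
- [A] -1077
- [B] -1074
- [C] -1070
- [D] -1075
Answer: A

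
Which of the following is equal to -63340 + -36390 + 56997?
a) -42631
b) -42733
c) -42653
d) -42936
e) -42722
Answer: b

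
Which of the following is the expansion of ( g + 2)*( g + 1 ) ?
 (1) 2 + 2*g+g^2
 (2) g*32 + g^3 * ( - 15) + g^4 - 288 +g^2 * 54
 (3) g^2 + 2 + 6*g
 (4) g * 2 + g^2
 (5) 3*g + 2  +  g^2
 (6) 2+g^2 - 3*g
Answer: 5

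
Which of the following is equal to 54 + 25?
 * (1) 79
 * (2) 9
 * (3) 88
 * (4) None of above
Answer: 1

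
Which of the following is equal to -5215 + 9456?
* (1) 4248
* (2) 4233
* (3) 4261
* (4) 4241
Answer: 4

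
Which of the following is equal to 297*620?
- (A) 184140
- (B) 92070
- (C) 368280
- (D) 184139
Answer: A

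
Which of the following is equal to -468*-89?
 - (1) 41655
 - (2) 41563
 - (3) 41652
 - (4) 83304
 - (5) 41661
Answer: 3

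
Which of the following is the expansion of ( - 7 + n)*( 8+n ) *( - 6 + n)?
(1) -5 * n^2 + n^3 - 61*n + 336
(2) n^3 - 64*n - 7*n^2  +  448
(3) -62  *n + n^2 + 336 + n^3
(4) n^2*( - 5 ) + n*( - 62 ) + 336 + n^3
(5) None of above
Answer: 4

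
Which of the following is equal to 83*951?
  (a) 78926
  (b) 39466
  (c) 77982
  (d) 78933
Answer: d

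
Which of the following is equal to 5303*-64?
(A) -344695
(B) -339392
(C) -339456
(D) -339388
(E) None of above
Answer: B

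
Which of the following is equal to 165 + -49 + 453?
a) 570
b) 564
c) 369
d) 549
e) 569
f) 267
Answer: e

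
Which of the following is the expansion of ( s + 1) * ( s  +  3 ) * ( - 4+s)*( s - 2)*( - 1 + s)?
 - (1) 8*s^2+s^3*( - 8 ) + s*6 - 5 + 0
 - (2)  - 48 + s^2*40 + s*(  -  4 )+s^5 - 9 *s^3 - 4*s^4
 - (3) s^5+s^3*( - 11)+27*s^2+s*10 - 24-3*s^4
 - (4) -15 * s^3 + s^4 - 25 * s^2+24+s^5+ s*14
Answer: 3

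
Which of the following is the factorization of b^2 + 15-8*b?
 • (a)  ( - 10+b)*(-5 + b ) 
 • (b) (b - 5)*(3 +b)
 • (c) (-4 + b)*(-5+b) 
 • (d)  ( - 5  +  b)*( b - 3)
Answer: d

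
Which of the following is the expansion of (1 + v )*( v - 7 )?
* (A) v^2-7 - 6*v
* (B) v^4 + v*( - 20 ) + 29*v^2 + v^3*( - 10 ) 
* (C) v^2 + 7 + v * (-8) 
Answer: A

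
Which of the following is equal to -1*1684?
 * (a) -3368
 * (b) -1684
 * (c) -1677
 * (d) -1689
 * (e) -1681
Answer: b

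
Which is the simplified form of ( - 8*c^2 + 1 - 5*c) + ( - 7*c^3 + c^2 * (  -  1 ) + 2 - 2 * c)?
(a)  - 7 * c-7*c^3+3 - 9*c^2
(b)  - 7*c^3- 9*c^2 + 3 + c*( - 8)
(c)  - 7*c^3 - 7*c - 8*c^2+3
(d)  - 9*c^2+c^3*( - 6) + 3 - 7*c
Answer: a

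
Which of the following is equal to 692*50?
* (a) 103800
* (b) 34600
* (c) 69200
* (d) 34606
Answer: b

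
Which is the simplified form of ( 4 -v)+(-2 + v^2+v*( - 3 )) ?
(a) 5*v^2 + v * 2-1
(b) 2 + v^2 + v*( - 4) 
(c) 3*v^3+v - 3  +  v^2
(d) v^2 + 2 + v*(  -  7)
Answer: b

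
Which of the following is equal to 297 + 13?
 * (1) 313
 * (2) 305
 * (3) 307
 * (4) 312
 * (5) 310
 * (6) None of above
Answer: 5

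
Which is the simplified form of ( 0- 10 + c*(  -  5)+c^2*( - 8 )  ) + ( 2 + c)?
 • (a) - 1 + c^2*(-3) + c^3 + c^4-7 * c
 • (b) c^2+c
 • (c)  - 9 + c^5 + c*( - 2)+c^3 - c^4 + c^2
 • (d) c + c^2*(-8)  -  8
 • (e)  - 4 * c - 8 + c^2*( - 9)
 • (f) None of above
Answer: f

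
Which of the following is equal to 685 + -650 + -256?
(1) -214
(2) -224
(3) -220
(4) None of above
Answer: 4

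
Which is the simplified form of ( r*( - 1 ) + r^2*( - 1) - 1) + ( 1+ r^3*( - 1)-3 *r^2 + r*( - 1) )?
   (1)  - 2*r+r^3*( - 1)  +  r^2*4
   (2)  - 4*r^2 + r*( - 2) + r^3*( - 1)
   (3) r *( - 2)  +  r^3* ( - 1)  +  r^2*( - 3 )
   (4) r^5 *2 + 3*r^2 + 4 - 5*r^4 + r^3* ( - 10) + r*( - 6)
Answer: 2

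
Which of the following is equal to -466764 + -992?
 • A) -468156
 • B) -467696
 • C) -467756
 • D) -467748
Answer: C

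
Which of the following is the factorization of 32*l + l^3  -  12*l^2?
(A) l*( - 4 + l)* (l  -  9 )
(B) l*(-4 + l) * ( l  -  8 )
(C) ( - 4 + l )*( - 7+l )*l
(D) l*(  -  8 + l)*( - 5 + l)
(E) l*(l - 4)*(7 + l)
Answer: B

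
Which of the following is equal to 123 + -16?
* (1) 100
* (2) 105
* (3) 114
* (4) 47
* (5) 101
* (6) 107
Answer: 6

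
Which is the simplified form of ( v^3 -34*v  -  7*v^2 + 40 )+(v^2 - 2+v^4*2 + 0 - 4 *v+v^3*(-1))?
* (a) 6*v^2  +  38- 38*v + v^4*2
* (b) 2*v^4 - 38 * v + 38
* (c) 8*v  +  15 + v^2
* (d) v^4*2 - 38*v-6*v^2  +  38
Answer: d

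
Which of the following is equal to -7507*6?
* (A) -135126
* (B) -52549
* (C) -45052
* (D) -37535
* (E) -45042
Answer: E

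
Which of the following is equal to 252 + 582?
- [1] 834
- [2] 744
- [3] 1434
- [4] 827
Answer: 1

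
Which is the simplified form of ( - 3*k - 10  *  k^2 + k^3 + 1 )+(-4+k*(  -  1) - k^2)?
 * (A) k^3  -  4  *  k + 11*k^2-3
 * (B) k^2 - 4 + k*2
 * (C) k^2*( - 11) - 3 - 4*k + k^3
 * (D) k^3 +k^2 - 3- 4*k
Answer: C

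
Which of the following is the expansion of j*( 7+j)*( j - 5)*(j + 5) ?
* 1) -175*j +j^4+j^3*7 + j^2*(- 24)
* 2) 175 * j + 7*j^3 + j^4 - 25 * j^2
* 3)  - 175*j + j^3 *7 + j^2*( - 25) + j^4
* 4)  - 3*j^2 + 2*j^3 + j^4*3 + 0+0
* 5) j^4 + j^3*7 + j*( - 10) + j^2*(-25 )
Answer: 3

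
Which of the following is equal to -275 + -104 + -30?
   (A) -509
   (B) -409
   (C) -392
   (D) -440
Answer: B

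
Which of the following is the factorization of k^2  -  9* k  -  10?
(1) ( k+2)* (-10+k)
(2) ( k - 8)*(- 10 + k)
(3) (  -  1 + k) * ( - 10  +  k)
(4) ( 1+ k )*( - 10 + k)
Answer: 4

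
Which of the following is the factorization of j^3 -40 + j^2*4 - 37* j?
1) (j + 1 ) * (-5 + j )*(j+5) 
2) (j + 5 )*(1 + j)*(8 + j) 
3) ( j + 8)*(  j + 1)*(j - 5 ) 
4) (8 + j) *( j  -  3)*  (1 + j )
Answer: 3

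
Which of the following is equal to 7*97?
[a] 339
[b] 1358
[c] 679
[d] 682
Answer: c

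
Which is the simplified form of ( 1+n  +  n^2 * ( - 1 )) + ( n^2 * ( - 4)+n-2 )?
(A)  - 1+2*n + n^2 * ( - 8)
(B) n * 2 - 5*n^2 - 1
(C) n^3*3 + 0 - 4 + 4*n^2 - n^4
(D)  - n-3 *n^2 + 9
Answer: B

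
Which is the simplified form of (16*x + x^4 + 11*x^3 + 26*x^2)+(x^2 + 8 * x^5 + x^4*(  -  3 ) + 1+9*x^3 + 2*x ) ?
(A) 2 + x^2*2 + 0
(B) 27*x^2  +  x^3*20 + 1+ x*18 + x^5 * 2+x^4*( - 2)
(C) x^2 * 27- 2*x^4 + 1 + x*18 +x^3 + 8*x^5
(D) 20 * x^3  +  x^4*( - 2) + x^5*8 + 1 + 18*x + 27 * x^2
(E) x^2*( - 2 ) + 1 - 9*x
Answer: D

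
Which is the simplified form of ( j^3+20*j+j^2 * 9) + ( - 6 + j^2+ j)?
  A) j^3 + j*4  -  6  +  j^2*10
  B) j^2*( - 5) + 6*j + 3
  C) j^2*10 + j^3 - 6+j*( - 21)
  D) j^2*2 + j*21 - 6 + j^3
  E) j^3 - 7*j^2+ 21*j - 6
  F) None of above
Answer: F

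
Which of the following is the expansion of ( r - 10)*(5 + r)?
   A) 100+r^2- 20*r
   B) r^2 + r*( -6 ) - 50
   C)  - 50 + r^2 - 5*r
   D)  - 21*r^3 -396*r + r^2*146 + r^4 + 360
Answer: C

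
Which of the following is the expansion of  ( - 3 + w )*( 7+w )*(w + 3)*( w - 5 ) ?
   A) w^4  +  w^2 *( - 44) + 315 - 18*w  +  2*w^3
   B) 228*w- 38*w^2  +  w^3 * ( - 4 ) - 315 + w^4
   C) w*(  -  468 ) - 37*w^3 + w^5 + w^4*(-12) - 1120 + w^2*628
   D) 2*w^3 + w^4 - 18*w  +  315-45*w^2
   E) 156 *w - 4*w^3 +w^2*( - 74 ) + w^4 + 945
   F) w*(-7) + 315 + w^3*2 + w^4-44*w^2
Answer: A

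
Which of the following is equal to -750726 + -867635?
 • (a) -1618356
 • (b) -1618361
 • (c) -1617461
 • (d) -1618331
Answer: b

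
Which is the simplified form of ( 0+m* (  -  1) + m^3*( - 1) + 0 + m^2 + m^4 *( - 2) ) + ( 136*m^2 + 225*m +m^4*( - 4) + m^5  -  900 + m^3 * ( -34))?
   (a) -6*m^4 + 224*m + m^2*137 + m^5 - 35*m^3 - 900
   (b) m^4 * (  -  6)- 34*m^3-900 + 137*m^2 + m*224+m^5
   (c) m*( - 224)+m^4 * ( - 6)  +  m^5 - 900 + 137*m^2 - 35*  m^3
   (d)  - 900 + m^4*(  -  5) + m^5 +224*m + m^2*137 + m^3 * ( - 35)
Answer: a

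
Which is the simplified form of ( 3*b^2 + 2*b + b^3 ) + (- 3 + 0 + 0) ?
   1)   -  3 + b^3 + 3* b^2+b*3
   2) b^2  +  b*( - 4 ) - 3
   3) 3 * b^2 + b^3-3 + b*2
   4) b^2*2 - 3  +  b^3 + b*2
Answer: 3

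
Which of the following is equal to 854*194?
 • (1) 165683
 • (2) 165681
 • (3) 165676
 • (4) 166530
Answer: 3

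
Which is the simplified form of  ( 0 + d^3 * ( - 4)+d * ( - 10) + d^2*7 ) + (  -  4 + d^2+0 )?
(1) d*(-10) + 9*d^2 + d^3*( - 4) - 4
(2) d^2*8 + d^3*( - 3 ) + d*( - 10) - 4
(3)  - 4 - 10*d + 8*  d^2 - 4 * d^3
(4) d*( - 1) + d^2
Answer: 3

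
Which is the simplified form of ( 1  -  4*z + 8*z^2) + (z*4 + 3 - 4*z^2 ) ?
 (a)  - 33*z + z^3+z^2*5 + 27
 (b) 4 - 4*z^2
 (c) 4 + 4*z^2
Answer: c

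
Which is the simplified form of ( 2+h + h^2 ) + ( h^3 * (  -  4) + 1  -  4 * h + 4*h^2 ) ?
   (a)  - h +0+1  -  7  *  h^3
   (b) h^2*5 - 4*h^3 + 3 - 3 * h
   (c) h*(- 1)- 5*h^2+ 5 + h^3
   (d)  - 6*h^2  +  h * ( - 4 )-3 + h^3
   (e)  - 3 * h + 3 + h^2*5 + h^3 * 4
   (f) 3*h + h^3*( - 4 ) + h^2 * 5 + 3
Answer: b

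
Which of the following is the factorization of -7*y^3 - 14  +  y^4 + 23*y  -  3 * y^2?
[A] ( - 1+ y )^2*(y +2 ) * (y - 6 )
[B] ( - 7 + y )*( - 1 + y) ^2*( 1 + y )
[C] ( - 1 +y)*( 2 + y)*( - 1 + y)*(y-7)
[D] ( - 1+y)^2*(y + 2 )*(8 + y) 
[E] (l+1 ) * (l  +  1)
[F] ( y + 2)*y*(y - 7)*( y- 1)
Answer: C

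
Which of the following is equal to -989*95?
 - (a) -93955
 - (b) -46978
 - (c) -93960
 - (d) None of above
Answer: a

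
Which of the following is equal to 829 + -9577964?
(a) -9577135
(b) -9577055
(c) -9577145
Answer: a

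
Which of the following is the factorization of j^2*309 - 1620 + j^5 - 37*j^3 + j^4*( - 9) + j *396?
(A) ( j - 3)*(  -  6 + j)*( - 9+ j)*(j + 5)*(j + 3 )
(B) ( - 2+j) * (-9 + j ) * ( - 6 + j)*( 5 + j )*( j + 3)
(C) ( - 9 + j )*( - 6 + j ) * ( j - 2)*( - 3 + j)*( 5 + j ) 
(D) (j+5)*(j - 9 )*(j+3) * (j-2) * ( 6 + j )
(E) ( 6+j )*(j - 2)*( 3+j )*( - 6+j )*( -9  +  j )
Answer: B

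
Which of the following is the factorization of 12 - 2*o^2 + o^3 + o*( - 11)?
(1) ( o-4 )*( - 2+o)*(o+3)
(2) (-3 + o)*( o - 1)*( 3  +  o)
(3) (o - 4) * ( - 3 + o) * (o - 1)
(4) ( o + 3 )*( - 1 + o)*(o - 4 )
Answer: 4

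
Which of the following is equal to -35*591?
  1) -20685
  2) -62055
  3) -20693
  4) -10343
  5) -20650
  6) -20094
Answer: 1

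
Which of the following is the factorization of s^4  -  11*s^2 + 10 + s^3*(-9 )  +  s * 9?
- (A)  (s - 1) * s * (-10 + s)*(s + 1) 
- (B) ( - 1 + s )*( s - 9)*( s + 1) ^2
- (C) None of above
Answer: C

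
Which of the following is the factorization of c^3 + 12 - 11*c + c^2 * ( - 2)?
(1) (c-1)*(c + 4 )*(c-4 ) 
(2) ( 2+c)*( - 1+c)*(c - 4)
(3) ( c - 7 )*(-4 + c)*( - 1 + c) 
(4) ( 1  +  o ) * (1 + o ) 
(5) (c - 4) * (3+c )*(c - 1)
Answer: 5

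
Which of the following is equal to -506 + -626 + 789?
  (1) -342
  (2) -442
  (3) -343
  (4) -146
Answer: 3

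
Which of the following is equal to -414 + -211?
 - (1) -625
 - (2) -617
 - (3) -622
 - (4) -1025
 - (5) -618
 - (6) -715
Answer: 1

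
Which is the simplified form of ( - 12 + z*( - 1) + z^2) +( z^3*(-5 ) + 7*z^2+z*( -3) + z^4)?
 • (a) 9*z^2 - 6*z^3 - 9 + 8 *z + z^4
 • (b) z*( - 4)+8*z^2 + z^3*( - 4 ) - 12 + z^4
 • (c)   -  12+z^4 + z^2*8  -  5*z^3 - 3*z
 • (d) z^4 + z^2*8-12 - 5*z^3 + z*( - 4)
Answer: d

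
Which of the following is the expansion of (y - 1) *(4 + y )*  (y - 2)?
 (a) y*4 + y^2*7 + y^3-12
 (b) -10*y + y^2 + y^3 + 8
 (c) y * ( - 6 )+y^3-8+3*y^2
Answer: b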